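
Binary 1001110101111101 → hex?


Group into 4-bit nibbles: 1001110101111101
  1001 = 9
  1101 = D
  0111 = 7
  1101 = D
= 0x9D7D


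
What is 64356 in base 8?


Divide by 8 repeatedly:
64356 ÷ 8 = 8044 remainder 4
8044 ÷ 8 = 1005 remainder 4
1005 ÷ 8 = 125 remainder 5
125 ÷ 8 = 15 remainder 5
15 ÷ 8 = 1 remainder 7
1 ÷ 8 = 0 remainder 1
Reading remainders bottom-up:
= 0o175544


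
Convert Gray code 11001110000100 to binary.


Gray code: 11001110000100
MSB stays the same: 1
Each subsequent bit = prev_binary XOR current_gray:
  B[1] = 1 XOR 1 = 0
  B[2] = 0 XOR 0 = 0
  B[3] = 0 XOR 0 = 0
  B[4] = 0 XOR 1 = 1
  B[5] = 1 XOR 1 = 0
  B[6] = 0 XOR 1 = 1
  B[7] = 1 XOR 0 = 1
  B[8] = 1 XOR 0 = 1
  B[9] = 1 XOR 0 = 1
  B[10] = 1 XOR 0 = 1
  B[11] = 1 XOR 1 = 0
  B[12] = 0 XOR 0 = 0
  B[13] = 0 XOR 0 = 0
= 10001011111000 (8952 decimal)


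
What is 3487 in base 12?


Divide by 12 repeatedly:
3487 ÷ 12 = 290 remainder 7
290 ÷ 12 = 24 remainder 2
24 ÷ 12 = 2 remainder 0
2 ÷ 12 = 0 remainder 2
Reading remainders bottom-up:
= 2027


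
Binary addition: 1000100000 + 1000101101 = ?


Align and add column by column (LSB to MSB, carry propagating):
  01000100000
+ 01000101101
  -----------
  col 0: 0 + 1 + 0 (carry in) = 1 → bit 1, carry out 0
  col 1: 0 + 0 + 0 (carry in) = 0 → bit 0, carry out 0
  col 2: 0 + 1 + 0 (carry in) = 1 → bit 1, carry out 0
  col 3: 0 + 1 + 0 (carry in) = 1 → bit 1, carry out 0
  col 4: 0 + 0 + 0 (carry in) = 0 → bit 0, carry out 0
  col 5: 1 + 1 + 0 (carry in) = 2 → bit 0, carry out 1
  col 6: 0 + 0 + 1 (carry in) = 1 → bit 1, carry out 0
  col 7: 0 + 0 + 0 (carry in) = 0 → bit 0, carry out 0
  col 8: 0 + 0 + 0 (carry in) = 0 → bit 0, carry out 0
  col 9: 1 + 1 + 0 (carry in) = 2 → bit 0, carry out 1
  col 10: 0 + 0 + 1 (carry in) = 1 → bit 1, carry out 0
Reading bits MSB→LSB: 10001001101
Strip leading zeros: 10001001101
= 10001001101


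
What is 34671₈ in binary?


Each octal digit → 3 binary bits:
  3 = 011
  4 = 100
  6 = 110
  7 = 111
  1 = 001
Concatenate: 011 100 110 111 001
= 011100110111001


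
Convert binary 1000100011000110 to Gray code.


Binary: 1000100011000110
Gray code: G = B XOR (B >> 1)
B >> 1 = 0100010001100011
1000100011000110 XOR 0100010001100011:
  1 XOR 0 = 1
  0 XOR 1 = 1
  0 XOR 0 = 0
  0 XOR 0 = 0
  1 XOR 0 = 1
  0 XOR 1 = 1
  0 XOR 0 = 0
  0 XOR 0 = 0
  1 XOR 0 = 1
  1 XOR 1 = 0
  0 XOR 1 = 1
  0 XOR 0 = 0
  0 XOR 0 = 0
  1 XOR 0 = 1
  1 XOR 1 = 0
  0 XOR 1 = 1
= 1100110010100101


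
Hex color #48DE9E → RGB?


Hex: #48DE9E
R = 48₁₆ = 72
G = DE₁₆ = 222
B = 9E₁₆ = 158
= RGB(72, 222, 158)


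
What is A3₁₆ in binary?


Each hex digit → 4 binary bits:
  A = 1010
  3 = 0011
Concatenate: 1010 0011
= 10100011


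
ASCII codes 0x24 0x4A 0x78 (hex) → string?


Codes (hex): 0x24 0x4A 0x78
Per-code ASCII lookup:
  0x24 = 36  (special character) → '$'
  0x4A = 74  (range 65-90: uppercase, 74 - 65 = 9) → 'J'
  0x78 = 120  (range 97-122: lowercase, 120 - 97 = 23) → 'x'
= '$Jx'


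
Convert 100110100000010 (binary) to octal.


Group into 3-bit groups: 100110100000010
  100 = 4
  110 = 6
  100 = 4
  000 = 0
  010 = 2
= 0o46402


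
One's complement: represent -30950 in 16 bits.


Original: 0111100011100110
Invert all bits:
  bit 0: 0 → 1
  bit 1: 1 → 0
  bit 2: 1 → 0
  bit 3: 1 → 0
  bit 4: 1 → 0
  bit 5: 0 → 1
  bit 6: 0 → 1
  bit 7: 0 → 1
  bit 8: 1 → 0
  bit 9: 1 → 0
  bit 10: 1 → 0
  bit 11: 0 → 1
  bit 12: 0 → 1
  bit 13: 1 → 0
  bit 14: 1 → 0
  bit 15: 0 → 1
= 1000011100011001


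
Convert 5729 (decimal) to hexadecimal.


Divide by 16 repeatedly:
5729 ÷ 16 = 358 remainder 1 (1)
358 ÷ 16 = 22 remainder 6 (6)
22 ÷ 16 = 1 remainder 6 (6)
1 ÷ 16 = 0 remainder 1 (1)
Reading remainders bottom-up:
= 0x1661


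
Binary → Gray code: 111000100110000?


Binary: 111000100110000
Gray code: G = B XOR (B >> 1)
B >> 1 = 011100010011000
111000100110000 XOR 011100010011000:
  1 XOR 0 = 1
  1 XOR 1 = 0
  1 XOR 1 = 0
  0 XOR 1 = 1
  0 XOR 0 = 0
  0 XOR 0 = 0
  1 XOR 0 = 1
  0 XOR 1 = 1
  0 XOR 0 = 0
  1 XOR 0 = 1
  1 XOR 1 = 0
  0 XOR 1 = 1
  0 XOR 0 = 0
  0 XOR 0 = 0
  0 XOR 0 = 0
= 100100110101000


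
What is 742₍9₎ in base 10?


Positional values (base 9):
  2 × 9^0 = 2 × 1 = 2
  4 × 9^1 = 4 × 9 = 36
  7 × 9^2 = 7 × 81 = 567
Sum = 2 + 36 + 567
= 605


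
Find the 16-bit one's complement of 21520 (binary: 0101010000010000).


Original: 0101010000010000
Invert all bits:
  bit 0: 0 → 1
  bit 1: 1 → 0
  bit 2: 0 → 1
  bit 3: 1 → 0
  bit 4: 0 → 1
  bit 5: 1 → 0
  bit 6: 0 → 1
  bit 7: 0 → 1
  bit 8: 0 → 1
  bit 9: 0 → 1
  bit 10: 0 → 1
  bit 11: 1 → 0
  bit 12: 0 → 1
  bit 13: 0 → 1
  bit 14: 0 → 1
  bit 15: 0 → 1
= 1010101111101111


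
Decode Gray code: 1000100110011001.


Gray code: 1000100110011001
MSB stays the same: 1
Each subsequent bit = prev_binary XOR current_gray:
  B[1] = 1 XOR 0 = 1
  B[2] = 1 XOR 0 = 1
  B[3] = 1 XOR 0 = 1
  B[4] = 1 XOR 1 = 0
  B[5] = 0 XOR 0 = 0
  B[6] = 0 XOR 0 = 0
  B[7] = 0 XOR 1 = 1
  B[8] = 1 XOR 1 = 0
  B[9] = 0 XOR 0 = 0
  B[10] = 0 XOR 0 = 0
  B[11] = 0 XOR 1 = 1
  B[12] = 1 XOR 1 = 0
  B[13] = 0 XOR 0 = 0
  B[14] = 0 XOR 0 = 0
  B[15] = 0 XOR 1 = 1
= 1111000100010001 (61713 decimal)


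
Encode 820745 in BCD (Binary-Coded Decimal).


Each digit → 4-bit binary:
  8 → 1000
  2 → 0010
  0 → 0000
  7 → 0111
  4 → 0100
  5 → 0101
= 1000 0010 0000 0111 0100 0101


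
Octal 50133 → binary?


Each octal digit → 3 binary bits:
  5 = 101
  0 = 000
  1 = 001
  3 = 011
  3 = 011
Concatenate: 101 000 001 011 011
= 101000001011011


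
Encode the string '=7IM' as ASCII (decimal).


String: '=7IM'  (4 characters)
Per-character ASCII lookup:
  '=': special character: '=' = 61
  '7': digits start at 48: '7' = 48 + 7 = 55
  'I': uppercase starts at 65: 'I' = 65 + 8 = 73
  'M': uppercase starts at 65: 'M' = 65 + 12 = 77
= 61 55 73 77


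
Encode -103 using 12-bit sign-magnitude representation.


Sign bit: 1 (negative)
Magnitude: 103 = 00001100111
= 100001100111


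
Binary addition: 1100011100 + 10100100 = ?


Align and add column by column (LSB to MSB, carry propagating):
  01100011100
+ 00010100100
  -----------
  col 0: 0 + 0 + 0 (carry in) = 0 → bit 0, carry out 0
  col 1: 0 + 0 + 0 (carry in) = 0 → bit 0, carry out 0
  col 2: 1 + 1 + 0 (carry in) = 2 → bit 0, carry out 1
  col 3: 1 + 0 + 1 (carry in) = 2 → bit 0, carry out 1
  col 4: 1 + 0 + 1 (carry in) = 2 → bit 0, carry out 1
  col 5: 0 + 1 + 1 (carry in) = 2 → bit 0, carry out 1
  col 6: 0 + 0 + 1 (carry in) = 1 → bit 1, carry out 0
  col 7: 0 + 1 + 0 (carry in) = 1 → bit 1, carry out 0
  col 8: 1 + 0 + 0 (carry in) = 1 → bit 1, carry out 0
  col 9: 1 + 0 + 0 (carry in) = 1 → bit 1, carry out 0
  col 10: 0 + 0 + 0 (carry in) = 0 → bit 0, carry out 0
Reading bits MSB→LSB: 01111000000
Strip leading zeros: 1111000000
= 1111000000


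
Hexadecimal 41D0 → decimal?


Positional values:
Position 0: 0 × 16^0 = 0 × 1 = 0
Position 1: D × 16^1 = 13 × 16 = 208
Position 2: 1 × 16^2 = 1 × 256 = 256
Position 3: 4 × 16^3 = 4 × 4096 = 16384
Sum = 0 + 208 + 256 + 16384
= 16848


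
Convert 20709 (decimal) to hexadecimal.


Divide by 16 repeatedly:
20709 ÷ 16 = 1294 remainder 5 (5)
1294 ÷ 16 = 80 remainder 14 (E)
80 ÷ 16 = 5 remainder 0 (0)
5 ÷ 16 = 0 remainder 5 (5)
Reading remainders bottom-up:
= 0x50E5


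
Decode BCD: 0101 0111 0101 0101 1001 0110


Each 4-bit group → digit:
  0101 → 5
  0111 → 7
  0101 → 5
  0101 → 5
  1001 → 9
  0110 → 6
= 575596


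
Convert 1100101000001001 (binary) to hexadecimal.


Group into 4-bit nibbles: 1100101000001001
  1100 = C
  1010 = A
  0000 = 0
  1001 = 9
= 0xCA09


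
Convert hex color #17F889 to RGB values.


Hex: #17F889
R = 17₁₆ = 23
G = F8₁₆ = 248
B = 89₁₆ = 137
= RGB(23, 248, 137)


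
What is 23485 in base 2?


Divide by 2 repeatedly:
23485 ÷ 2 = 11742 remainder 1
11742 ÷ 2 = 5871 remainder 0
5871 ÷ 2 = 2935 remainder 1
2935 ÷ 2 = 1467 remainder 1
1467 ÷ 2 = 733 remainder 1
733 ÷ 2 = 366 remainder 1
366 ÷ 2 = 183 remainder 0
183 ÷ 2 = 91 remainder 1
91 ÷ 2 = 45 remainder 1
45 ÷ 2 = 22 remainder 1
22 ÷ 2 = 11 remainder 0
11 ÷ 2 = 5 remainder 1
5 ÷ 2 = 2 remainder 1
2 ÷ 2 = 1 remainder 0
1 ÷ 2 = 0 remainder 1
Reading remainders bottom-up:
= 101101110111101


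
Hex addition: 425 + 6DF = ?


Align and add column by column (LSB to MSB, each column mod 16 with carry):
  0425
+ 06DF
  ----
  col 0: 5(5) + F(15) + 0 (carry in) = 20 → 4(4), carry out 1
  col 1: 2(2) + D(13) + 1 (carry in) = 16 → 0(0), carry out 1
  col 2: 4(4) + 6(6) + 1 (carry in) = 11 → B(11), carry out 0
  col 3: 0(0) + 0(0) + 0 (carry in) = 0 → 0(0), carry out 0
Reading digits MSB→LSB: 0B04
Strip leading zeros: B04
= 0xB04


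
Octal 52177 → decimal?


Positional values:
Position 0: 7 × 8^0 = 7
Position 1: 7 × 8^1 = 56
Position 2: 1 × 8^2 = 64
Position 3: 2 × 8^3 = 1024
Position 4: 5 × 8^4 = 20480
Sum = 7 + 56 + 64 + 1024 + 20480
= 21631


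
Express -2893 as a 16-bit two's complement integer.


Original: 0000101101001101
Step 1 - Invert all bits: 1111010010110010
Step 2 - Add 1: 1111010010110010 + 1
= 1111010010110011 (represents -2893)


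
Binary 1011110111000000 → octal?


Group into 3-bit groups: 001011110111000000
  001 = 1
  011 = 3
  110 = 6
  111 = 7
  000 = 0
  000 = 0
= 0o136700


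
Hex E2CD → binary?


Each hex digit → 4 binary bits:
  E = 1110
  2 = 0010
  C = 1100
  D = 1101
Concatenate: 1110 0010 1100 1101
= 1110001011001101


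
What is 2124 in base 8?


Divide by 8 repeatedly:
2124 ÷ 8 = 265 remainder 4
265 ÷ 8 = 33 remainder 1
33 ÷ 8 = 4 remainder 1
4 ÷ 8 = 0 remainder 4
Reading remainders bottom-up:
= 0o4114


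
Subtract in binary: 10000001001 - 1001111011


Align and subtract column by column (LSB to MSB, borrowing when needed):
  10000001001
- 01001111011
  -----------
  col 0: (1 - 0 borrow-in) - 1 → 1 - 1 = 0, borrow out 0
  col 1: (0 - 0 borrow-in) - 1 → borrow from next column: (0+2) - 1 = 1, borrow out 1
  col 2: (0 - 1 borrow-in) - 0 → borrow from next column: (-1+2) - 0 = 1, borrow out 1
  col 3: (1 - 1 borrow-in) - 1 → borrow from next column: (0+2) - 1 = 1, borrow out 1
  col 4: (0 - 1 borrow-in) - 1 → borrow from next column: (-1+2) - 1 = 0, borrow out 1
  col 5: (0 - 1 borrow-in) - 1 → borrow from next column: (-1+2) - 1 = 0, borrow out 1
  col 6: (0 - 1 borrow-in) - 1 → borrow from next column: (-1+2) - 1 = 0, borrow out 1
  col 7: (0 - 1 borrow-in) - 0 → borrow from next column: (-1+2) - 0 = 1, borrow out 1
  col 8: (0 - 1 borrow-in) - 0 → borrow from next column: (-1+2) - 0 = 1, borrow out 1
  col 9: (0 - 1 borrow-in) - 1 → borrow from next column: (-1+2) - 1 = 0, borrow out 1
  col 10: (1 - 1 borrow-in) - 0 → 0 - 0 = 0, borrow out 0
Reading bits MSB→LSB: 00110001110
Strip leading zeros: 110001110
= 110001110


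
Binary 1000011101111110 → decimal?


Positional values:
Bit 1: 1 × 2^1 = 2
Bit 2: 1 × 2^2 = 4
Bit 3: 1 × 2^3 = 8
Bit 4: 1 × 2^4 = 16
Bit 5: 1 × 2^5 = 32
Bit 6: 1 × 2^6 = 64
Bit 8: 1 × 2^8 = 256
Bit 9: 1 × 2^9 = 512
Bit 10: 1 × 2^10 = 1024
Bit 15: 1 × 2^15 = 32768
Sum = 2 + 4 + 8 + 16 + 32 + 64 + 256 + 512 + 1024 + 32768
= 34686


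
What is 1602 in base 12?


Divide by 12 repeatedly:
1602 ÷ 12 = 133 remainder 6
133 ÷ 12 = 11 remainder 1
11 ÷ 12 = 0 remainder 11
Reading remainders bottom-up:
= B16


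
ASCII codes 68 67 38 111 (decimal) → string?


Codes (decimal): 68 67 38 111
Per-code ASCII lookup:
  68  (range 65-90: uppercase, 68 - 65 = 3) → 'D'
  67  (range 65-90: uppercase, 67 - 65 = 2) → 'C'
  38  (special character) → '&'
  111  (range 97-122: lowercase, 111 - 97 = 14) → 'o'
= 'DC&o'


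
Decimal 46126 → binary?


Divide by 2 repeatedly:
46126 ÷ 2 = 23063 remainder 0
23063 ÷ 2 = 11531 remainder 1
11531 ÷ 2 = 5765 remainder 1
5765 ÷ 2 = 2882 remainder 1
2882 ÷ 2 = 1441 remainder 0
1441 ÷ 2 = 720 remainder 1
720 ÷ 2 = 360 remainder 0
360 ÷ 2 = 180 remainder 0
180 ÷ 2 = 90 remainder 0
90 ÷ 2 = 45 remainder 0
45 ÷ 2 = 22 remainder 1
22 ÷ 2 = 11 remainder 0
11 ÷ 2 = 5 remainder 1
5 ÷ 2 = 2 remainder 1
2 ÷ 2 = 1 remainder 0
1 ÷ 2 = 0 remainder 1
Reading remainders bottom-up:
= 1011010000101110


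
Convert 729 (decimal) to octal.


Divide by 8 repeatedly:
729 ÷ 8 = 91 remainder 1
91 ÷ 8 = 11 remainder 3
11 ÷ 8 = 1 remainder 3
1 ÷ 8 = 0 remainder 1
Reading remainders bottom-up:
= 0o1331


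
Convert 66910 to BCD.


Each digit → 4-bit binary:
  6 → 0110
  6 → 0110
  9 → 1001
  1 → 0001
  0 → 0000
= 0110 0110 1001 0001 0000


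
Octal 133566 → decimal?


Positional values:
Position 0: 6 × 8^0 = 6
Position 1: 6 × 8^1 = 48
Position 2: 5 × 8^2 = 320
Position 3: 3 × 8^3 = 1536
Position 4: 3 × 8^4 = 12288
Position 5: 1 × 8^5 = 32768
Sum = 6 + 48 + 320 + 1536 + 12288 + 32768
= 46966


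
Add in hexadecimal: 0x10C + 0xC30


Align and add column by column (LSB to MSB, each column mod 16 with carry):
  010C
+ 0C30
  ----
  col 0: C(12) + 0(0) + 0 (carry in) = 12 → C(12), carry out 0
  col 1: 0(0) + 3(3) + 0 (carry in) = 3 → 3(3), carry out 0
  col 2: 1(1) + C(12) + 0 (carry in) = 13 → D(13), carry out 0
  col 3: 0(0) + 0(0) + 0 (carry in) = 0 → 0(0), carry out 0
Reading digits MSB→LSB: 0D3C
Strip leading zeros: D3C
= 0xD3C


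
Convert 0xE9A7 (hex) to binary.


Each hex digit → 4 binary bits:
  E = 1110
  9 = 1001
  A = 1010
  7 = 0111
Concatenate: 1110 1001 1010 0111
= 1110100110100111


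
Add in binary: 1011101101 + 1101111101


Align and add column by column (LSB to MSB, carry propagating):
  01011101101
+ 01101111101
  -----------
  col 0: 1 + 1 + 0 (carry in) = 2 → bit 0, carry out 1
  col 1: 0 + 0 + 1 (carry in) = 1 → bit 1, carry out 0
  col 2: 1 + 1 + 0 (carry in) = 2 → bit 0, carry out 1
  col 3: 1 + 1 + 1 (carry in) = 3 → bit 1, carry out 1
  col 4: 0 + 1 + 1 (carry in) = 2 → bit 0, carry out 1
  col 5: 1 + 1 + 1 (carry in) = 3 → bit 1, carry out 1
  col 6: 1 + 1 + 1 (carry in) = 3 → bit 1, carry out 1
  col 7: 1 + 0 + 1 (carry in) = 2 → bit 0, carry out 1
  col 8: 0 + 1 + 1 (carry in) = 2 → bit 0, carry out 1
  col 9: 1 + 1 + 1 (carry in) = 3 → bit 1, carry out 1
  col 10: 0 + 0 + 1 (carry in) = 1 → bit 1, carry out 0
Reading bits MSB→LSB: 11001101010
Strip leading zeros: 11001101010
= 11001101010


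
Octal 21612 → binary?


Each octal digit → 3 binary bits:
  2 = 010
  1 = 001
  6 = 110
  1 = 001
  2 = 010
Concatenate: 010 001 110 001 010
= 010001110001010


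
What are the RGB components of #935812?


Hex: #935812
R = 93₁₆ = 147
G = 58₁₆ = 88
B = 12₁₆ = 18
= RGB(147, 88, 18)


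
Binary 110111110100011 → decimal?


Positional values:
Bit 0: 1 × 2^0 = 1
Bit 1: 1 × 2^1 = 2
Bit 5: 1 × 2^5 = 32
Bit 7: 1 × 2^7 = 128
Bit 8: 1 × 2^8 = 256
Bit 9: 1 × 2^9 = 512
Bit 10: 1 × 2^10 = 1024
Bit 11: 1 × 2^11 = 2048
Bit 13: 1 × 2^13 = 8192
Bit 14: 1 × 2^14 = 16384
Sum = 1 + 2 + 32 + 128 + 256 + 512 + 1024 + 2048 + 8192 + 16384
= 28579


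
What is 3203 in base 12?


Divide by 12 repeatedly:
3203 ÷ 12 = 266 remainder 11
266 ÷ 12 = 22 remainder 2
22 ÷ 12 = 1 remainder 10
1 ÷ 12 = 0 remainder 1
Reading remainders bottom-up:
= 1A2B


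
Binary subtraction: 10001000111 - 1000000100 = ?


Align and subtract column by column (LSB to MSB, borrowing when needed):
  10001000111
- 01000000100
  -----------
  col 0: (1 - 0 borrow-in) - 0 → 1 - 0 = 1, borrow out 0
  col 1: (1 - 0 borrow-in) - 0 → 1 - 0 = 1, borrow out 0
  col 2: (1 - 0 borrow-in) - 1 → 1 - 1 = 0, borrow out 0
  col 3: (0 - 0 borrow-in) - 0 → 0 - 0 = 0, borrow out 0
  col 4: (0 - 0 borrow-in) - 0 → 0 - 0 = 0, borrow out 0
  col 5: (0 - 0 borrow-in) - 0 → 0 - 0 = 0, borrow out 0
  col 6: (1 - 0 borrow-in) - 0 → 1 - 0 = 1, borrow out 0
  col 7: (0 - 0 borrow-in) - 0 → 0 - 0 = 0, borrow out 0
  col 8: (0 - 0 borrow-in) - 0 → 0 - 0 = 0, borrow out 0
  col 9: (0 - 0 borrow-in) - 1 → borrow from next column: (0+2) - 1 = 1, borrow out 1
  col 10: (1 - 1 borrow-in) - 0 → 0 - 0 = 0, borrow out 0
Reading bits MSB→LSB: 01001000011
Strip leading zeros: 1001000011
= 1001000011


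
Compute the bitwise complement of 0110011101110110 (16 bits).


Original: 0110011101110110
Invert all bits:
  bit 0: 0 → 1
  bit 1: 1 → 0
  bit 2: 1 → 0
  bit 3: 0 → 1
  bit 4: 0 → 1
  bit 5: 1 → 0
  bit 6: 1 → 0
  bit 7: 1 → 0
  bit 8: 0 → 1
  bit 9: 1 → 0
  bit 10: 1 → 0
  bit 11: 1 → 0
  bit 12: 0 → 1
  bit 13: 1 → 0
  bit 14: 1 → 0
  bit 15: 0 → 1
= 1001100010001001


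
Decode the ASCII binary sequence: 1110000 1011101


Codes (binary): 1110000 1011101
Per-code ASCII lookup:
  1110000 = 112  (range 97-122: lowercase, 112 - 97 = 15) → 'p'
  1011101 = 93  (special character) → ']'
= 'p]'


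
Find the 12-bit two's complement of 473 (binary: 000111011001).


Original: 000111011001
Step 1 - Invert all bits: 111000100110
Step 2 - Add 1: 111000100110 + 1
= 111000100111 (represents -473)


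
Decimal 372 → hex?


Divide by 16 repeatedly:
372 ÷ 16 = 23 remainder 4 (4)
23 ÷ 16 = 1 remainder 7 (7)
1 ÷ 16 = 0 remainder 1 (1)
Reading remainders bottom-up:
= 0x174


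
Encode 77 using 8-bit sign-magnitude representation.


Sign bit: 0 (positive)
Magnitude: 77 = 1001101
= 01001101


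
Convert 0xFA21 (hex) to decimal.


Positional values:
Position 0: 1 × 16^0 = 1 × 1 = 1
Position 1: 2 × 16^1 = 2 × 16 = 32
Position 2: A × 16^2 = 10 × 256 = 2560
Position 3: F × 16^3 = 15 × 4096 = 61440
Sum = 1 + 32 + 2560 + 61440
= 64033


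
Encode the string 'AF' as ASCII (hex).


String: 'AF'  (2 characters)
Per-character ASCII lookup:
  'A': uppercase starts at 65: 'A' = 65 + 0 = 65 → 0x41
  'F': uppercase starts at 65: 'F' = 65 + 5 = 70 → 0x46
= 0x41 0x46


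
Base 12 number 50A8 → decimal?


Positional values (base 12):
  8 × 12^0 = 8 × 1 = 8
  A × 12^1 = 10 × 12 = 120
  0 × 12^2 = 0 × 144 = 0
  5 × 12^3 = 5 × 1728 = 8640
Sum = 8 + 120 + 0 + 8640
= 8768


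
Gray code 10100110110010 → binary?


Gray code: 10100110110010
MSB stays the same: 1
Each subsequent bit = prev_binary XOR current_gray:
  B[1] = 1 XOR 0 = 1
  B[2] = 1 XOR 1 = 0
  B[3] = 0 XOR 0 = 0
  B[4] = 0 XOR 0 = 0
  B[5] = 0 XOR 1 = 1
  B[6] = 1 XOR 1 = 0
  B[7] = 0 XOR 0 = 0
  B[8] = 0 XOR 1 = 1
  B[9] = 1 XOR 1 = 0
  B[10] = 0 XOR 0 = 0
  B[11] = 0 XOR 0 = 0
  B[12] = 0 XOR 1 = 1
  B[13] = 1 XOR 0 = 1
= 11000100100011 (12579 decimal)


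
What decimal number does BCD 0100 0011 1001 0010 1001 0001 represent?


Each 4-bit group → digit:
  0100 → 4
  0011 → 3
  1001 → 9
  0010 → 2
  1001 → 9
  0001 → 1
= 439291


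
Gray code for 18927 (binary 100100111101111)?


Binary: 100100111101111
Gray code: G = B XOR (B >> 1)
B >> 1 = 010010011110111
100100111101111 XOR 010010011110111:
  1 XOR 0 = 1
  0 XOR 1 = 1
  0 XOR 0 = 0
  1 XOR 0 = 1
  0 XOR 1 = 1
  0 XOR 0 = 0
  1 XOR 0 = 1
  1 XOR 1 = 0
  1 XOR 1 = 0
  1 XOR 1 = 0
  0 XOR 1 = 1
  1 XOR 0 = 1
  1 XOR 1 = 0
  1 XOR 1 = 0
  1 XOR 1 = 0
= 110110100011000


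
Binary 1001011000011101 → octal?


Group into 3-bit groups: 001001011000011101
  001 = 1
  001 = 1
  011 = 3
  000 = 0
  011 = 3
  101 = 5
= 0o113035


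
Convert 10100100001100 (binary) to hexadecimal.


Group into 4-bit nibbles: 0010100100001100
  0010 = 2
  1001 = 9
  0000 = 0
  1100 = C
= 0x290C


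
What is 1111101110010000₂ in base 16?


Group into 4-bit nibbles: 1111101110010000
  1111 = F
  1011 = B
  1001 = 9
  0000 = 0
= 0xFB90


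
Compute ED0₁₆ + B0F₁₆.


Align and add column by column (LSB to MSB, each column mod 16 with carry):
  0ED0
+ 0B0F
  ----
  col 0: 0(0) + F(15) + 0 (carry in) = 15 → F(15), carry out 0
  col 1: D(13) + 0(0) + 0 (carry in) = 13 → D(13), carry out 0
  col 2: E(14) + B(11) + 0 (carry in) = 25 → 9(9), carry out 1
  col 3: 0(0) + 0(0) + 1 (carry in) = 1 → 1(1), carry out 0
Reading digits MSB→LSB: 19DF
Strip leading zeros: 19DF
= 0x19DF


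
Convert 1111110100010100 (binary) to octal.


Group into 3-bit groups: 001111110100010100
  001 = 1
  111 = 7
  110 = 6
  100 = 4
  010 = 2
  100 = 4
= 0o176424


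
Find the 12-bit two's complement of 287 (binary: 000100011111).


Original: 000100011111
Step 1 - Invert all bits: 111011100000
Step 2 - Add 1: 111011100000 + 1
= 111011100001 (represents -287)


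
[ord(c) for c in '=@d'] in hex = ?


String: '=@d'  (3 characters)
Per-character ASCII lookup:
  '=': special character: '=' = 61 → 0x3D
  '@': special character: '@' = 64 → 0x40
  'd': lowercase starts at 97: 'd' = 97 + 3 = 100 → 0x64
= 0x3D 0x40 0x64


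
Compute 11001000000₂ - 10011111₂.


Align and subtract column by column (LSB to MSB, borrowing when needed):
  11001000000
- 00010011111
  -----------
  col 0: (0 - 0 borrow-in) - 1 → borrow from next column: (0+2) - 1 = 1, borrow out 1
  col 1: (0 - 1 borrow-in) - 1 → borrow from next column: (-1+2) - 1 = 0, borrow out 1
  col 2: (0 - 1 borrow-in) - 1 → borrow from next column: (-1+2) - 1 = 0, borrow out 1
  col 3: (0 - 1 borrow-in) - 1 → borrow from next column: (-1+2) - 1 = 0, borrow out 1
  col 4: (0 - 1 borrow-in) - 1 → borrow from next column: (-1+2) - 1 = 0, borrow out 1
  col 5: (0 - 1 borrow-in) - 0 → borrow from next column: (-1+2) - 0 = 1, borrow out 1
  col 6: (1 - 1 borrow-in) - 0 → 0 - 0 = 0, borrow out 0
  col 7: (0 - 0 borrow-in) - 1 → borrow from next column: (0+2) - 1 = 1, borrow out 1
  col 8: (0 - 1 borrow-in) - 0 → borrow from next column: (-1+2) - 0 = 1, borrow out 1
  col 9: (1 - 1 borrow-in) - 0 → 0 - 0 = 0, borrow out 0
  col 10: (1 - 0 borrow-in) - 0 → 1 - 0 = 1, borrow out 0
Reading bits MSB→LSB: 10110100001
Strip leading zeros: 10110100001
= 10110100001


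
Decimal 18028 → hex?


Divide by 16 repeatedly:
18028 ÷ 16 = 1126 remainder 12 (C)
1126 ÷ 16 = 70 remainder 6 (6)
70 ÷ 16 = 4 remainder 6 (6)
4 ÷ 16 = 0 remainder 4 (4)
Reading remainders bottom-up:
= 0x466C


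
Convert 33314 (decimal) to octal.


Divide by 8 repeatedly:
33314 ÷ 8 = 4164 remainder 2
4164 ÷ 8 = 520 remainder 4
520 ÷ 8 = 65 remainder 0
65 ÷ 8 = 8 remainder 1
8 ÷ 8 = 1 remainder 0
1 ÷ 8 = 0 remainder 1
Reading remainders bottom-up:
= 0o101042


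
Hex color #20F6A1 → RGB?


Hex: #20F6A1
R = 20₁₆ = 32
G = F6₁₆ = 246
B = A1₁₆ = 161
= RGB(32, 246, 161)


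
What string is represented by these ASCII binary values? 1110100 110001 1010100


Codes (binary): 1110100 110001 1010100
Per-code ASCII lookup:
  1110100 = 116  (range 97-122: lowercase, 116 - 97 = 19) → 't'
  110001 = 49  (range 48-57: digits, 49 - 48 = 1) → '1'
  1010100 = 84  (range 65-90: uppercase, 84 - 65 = 19) → 'T'
= 't1T'


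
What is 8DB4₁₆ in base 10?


Positional values:
Position 0: 4 × 16^0 = 4 × 1 = 4
Position 1: B × 16^1 = 11 × 16 = 176
Position 2: D × 16^2 = 13 × 256 = 3328
Position 3: 8 × 16^3 = 8 × 4096 = 32768
Sum = 4 + 176 + 3328 + 32768
= 36276


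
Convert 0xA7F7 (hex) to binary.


Each hex digit → 4 binary bits:
  A = 1010
  7 = 0111
  F = 1111
  7 = 0111
Concatenate: 1010 0111 1111 0111
= 1010011111110111


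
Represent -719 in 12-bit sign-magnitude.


Sign bit: 1 (negative)
Magnitude: 719 = 01011001111
= 101011001111


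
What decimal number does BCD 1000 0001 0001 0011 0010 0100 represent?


Each 4-bit group → digit:
  1000 → 8
  0001 → 1
  0001 → 1
  0011 → 3
  0010 → 2
  0100 → 4
= 811324


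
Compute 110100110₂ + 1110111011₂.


Align and add column by column (LSB to MSB, carry propagating):
  00110100110
+ 01110111011
  -----------
  col 0: 0 + 1 + 0 (carry in) = 1 → bit 1, carry out 0
  col 1: 1 + 1 + 0 (carry in) = 2 → bit 0, carry out 1
  col 2: 1 + 0 + 1 (carry in) = 2 → bit 0, carry out 1
  col 3: 0 + 1 + 1 (carry in) = 2 → bit 0, carry out 1
  col 4: 0 + 1 + 1 (carry in) = 2 → bit 0, carry out 1
  col 5: 1 + 1 + 1 (carry in) = 3 → bit 1, carry out 1
  col 6: 0 + 0 + 1 (carry in) = 1 → bit 1, carry out 0
  col 7: 1 + 1 + 0 (carry in) = 2 → bit 0, carry out 1
  col 8: 1 + 1 + 1 (carry in) = 3 → bit 1, carry out 1
  col 9: 0 + 1 + 1 (carry in) = 2 → bit 0, carry out 1
  col 10: 0 + 0 + 1 (carry in) = 1 → bit 1, carry out 0
Reading bits MSB→LSB: 10101100001
Strip leading zeros: 10101100001
= 10101100001


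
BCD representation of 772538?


Each digit → 4-bit binary:
  7 → 0111
  7 → 0111
  2 → 0010
  5 → 0101
  3 → 0011
  8 → 1000
= 0111 0111 0010 0101 0011 1000


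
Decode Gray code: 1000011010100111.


Gray code: 1000011010100111
MSB stays the same: 1
Each subsequent bit = prev_binary XOR current_gray:
  B[1] = 1 XOR 0 = 1
  B[2] = 1 XOR 0 = 1
  B[3] = 1 XOR 0 = 1
  B[4] = 1 XOR 0 = 1
  B[5] = 1 XOR 1 = 0
  B[6] = 0 XOR 1 = 1
  B[7] = 1 XOR 0 = 1
  B[8] = 1 XOR 1 = 0
  B[9] = 0 XOR 0 = 0
  B[10] = 0 XOR 1 = 1
  B[11] = 1 XOR 0 = 1
  B[12] = 1 XOR 0 = 1
  B[13] = 1 XOR 1 = 0
  B[14] = 0 XOR 1 = 1
  B[15] = 1 XOR 1 = 0
= 1111101100111010 (64314 decimal)


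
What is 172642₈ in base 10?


Positional values:
Position 0: 2 × 8^0 = 2
Position 1: 4 × 8^1 = 32
Position 2: 6 × 8^2 = 384
Position 3: 2 × 8^3 = 1024
Position 4: 7 × 8^4 = 28672
Position 5: 1 × 8^5 = 32768
Sum = 2 + 32 + 384 + 1024 + 28672 + 32768
= 62882


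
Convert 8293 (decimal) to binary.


Divide by 2 repeatedly:
8293 ÷ 2 = 4146 remainder 1
4146 ÷ 2 = 2073 remainder 0
2073 ÷ 2 = 1036 remainder 1
1036 ÷ 2 = 518 remainder 0
518 ÷ 2 = 259 remainder 0
259 ÷ 2 = 129 remainder 1
129 ÷ 2 = 64 remainder 1
64 ÷ 2 = 32 remainder 0
32 ÷ 2 = 16 remainder 0
16 ÷ 2 = 8 remainder 0
8 ÷ 2 = 4 remainder 0
4 ÷ 2 = 2 remainder 0
2 ÷ 2 = 1 remainder 0
1 ÷ 2 = 0 remainder 1
Reading remainders bottom-up:
= 10000001100101


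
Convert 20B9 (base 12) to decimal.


Positional values (base 12):
  9 × 12^0 = 9 × 1 = 9
  B × 12^1 = 11 × 12 = 132
  0 × 12^2 = 0 × 144 = 0
  2 × 12^3 = 2 × 1728 = 3456
Sum = 9 + 132 + 0 + 3456
= 3597


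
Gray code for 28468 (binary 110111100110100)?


Binary: 110111100110100
Gray code: G = B XOR (B >> 1)
B >> 1 = 011011110011010
110111100110100 XOR 011011110011010:
  1 XOR 0 = 1
  1 XOR 1 = 0
  0 XOR 1 = 1
  1 XOR 0 = 1
  1 XOR 1 = 0
  1 XOR 1 = 0
  1 XOR 1 = 0
  0 XOR 1 = 1
  0 XOR 0 = 0
  1 XOR 0 = 1
  1 XOR 1 = 0
  0 XOR 1 = 1
  1 XOR 0 = 1
  0 XOR 1 = 1
  0 XOR 0 = 0
= 101100010101110


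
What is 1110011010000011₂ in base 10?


Positional values:
Bit 0: 1 × 2^0 = 1
Bit 1: 1 × 2^1 = 2
Bit 7: 1 × 2^7 = 128
Bit 9: 1 × 2^9 = 512
Bit 10: 1 × 2^10 = 1024
Bit 13: 1 × 2^13 = 8192
Bit 14: 1 × 2^14 = 16384
Bit 15: 1 × 2^15 = 32768
Sum = 1 + 2 + 128 + 512 + 1024 + 8192 + 16384 + 32768
= 59011


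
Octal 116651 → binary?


Each octal digit → 3 binary bits:
  1 = 001
  1 = 001
  6 = 110
  6 = 110
  5 = 101
  1 = 001
Concatenate: 001 001 110 110 101 001
= 001001110110101001


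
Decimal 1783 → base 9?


Divide by 9 repeatedly:
1783 ÷ 9 = 198 remainder 1
198 ÷ 9 = 22 remainder 0
22 ÷ 9 = 2 remainder 4
2 ÷ 9 = 0 remainder 2
Reading remainders bottom-up:
= 2401


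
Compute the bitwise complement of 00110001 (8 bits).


Original: 00110001
Invert all bits:
  bit 0: 0 → 1
  bit 1: 0 → 1
  bit 2: 1 → 0
  bit 3: 1 → 0
  bit 4: 0 → 1
  bit 5: 0 → 1
  bit 6: 0 → 1
  bit 7: 1 → 0
= 11001110


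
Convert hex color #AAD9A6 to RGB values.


Hex: #AAD9A6
R = AA₁₆ = 170
G = D9₁₆ = 217
B = A6₁₆ = 166
= RGB(170, 217, 166)


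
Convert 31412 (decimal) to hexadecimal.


Divide by 16 repeatedly:
31412 ÷ 16 = 1963 remainder 4 (4)
1963 ÷ 16 = 122 remainder 11 (B)
122 ÷ 16 = 7 remainder 10 (A)
7 ÷ 16 = 0 remainder 7 (7)
Reading remainders bottom-up:
= 0x7AB4


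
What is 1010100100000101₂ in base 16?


Group into 4-bit nibbles: 1010100100000101
  1010 = A
  1001 = 9
  0000 = 0
  0101 = 5
= 0xA905


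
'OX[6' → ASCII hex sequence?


String: 'OX[6'  (4 characters)
Per-character ASCII lookup:
  'O': uppercase starts at 65: 'O' = 65 + 14 = 79 → 0x4F
  'X': uppercase starts at 65: 'X' = 65 + 23 = 88 → 0x58
  '[': special character: '[' = 91 → 0x5B
  '6': digits start at 48: '6' = 48 + 6 = 54 → 0x36
= 0x4F 0x58 0x5B 0x36


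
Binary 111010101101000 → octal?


Group into 3-bit groups: 111010101101000
  111 = 7
  010 = 2
  101 = 5
  101 = 5
  000 = 0
= 0o72550


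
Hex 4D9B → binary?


Each hex digit → 4 binary bits:
  4 = 0100
  D = 1101
  9 = 1001
  B = 1011
Concatenate: 0100 1101 1001 1011
= 0100110110011011


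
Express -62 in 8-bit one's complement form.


Original: 00111110
Invert all bits:
  bit 0: 0 → 1
  bit 1: 0 → 1
  bit 2: 1 → 0
  bit 3: 1 → 0
  bit 4: 1 → 0
  bit 5: 1 → 0
  bit 6: 1 → 0
  bit 7: 0 → 1
= 11000001


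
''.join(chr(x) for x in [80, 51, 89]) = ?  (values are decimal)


Codes (decimal): 80 51 89
Per-code ASCII lookup:
  80  (range 65-90: uppercase, 80 - 65 = 15) → 'P'
  51  (range 48-57: digits, 51 - 48 = 3) → '3'
  89  (range 65-90: uppercase, 89 - 65 = 24) → 'Y'
= 'P3Y'


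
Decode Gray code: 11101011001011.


Gray code: 11101011001011
MSB stays the same: 1
Each subsequent bit = prev_binary XOR current_gray:
  B[1] = 1 XOR 1 = 0
  B[2] = 0 XOR 1 = 1
  B[3] = 1 XOR 0 = 1
  B[4] = 1 XOR 1 = 0
  B[5] = 0 XOR 0 = 0
  B[6] = 0 XOR 1 = 1
  B[7] = 1 XOR 1 = 0
  B[8] = 0 XOR 0 = 0
  B[9] = 0 XOR 0 = 0
  B[10] = 0 XOR 1 = 1
  B[11] = 1 XOR 0 = 1
  B[12] = 1 XOR 1 = 0
  B[13] = 0 XOR 1 = 1
= 10110010001101 (11405 decimal)


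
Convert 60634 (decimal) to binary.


Divide by 2 repeatedly:
60634 ÷ 2 = 30317 remainder 0
30317 ÷ 2 = 15158 remainder 1
15158 ÷ 2 = 7579 remainder 0
7579 ÷ 2 = 3789 remainder 1
3789 ÷ 2 = 1894 remainder 1
1894 ÷ 2 = 947 remainder 0
947 ÷ 2 = 473 remainder 1
473 ÷ 2 = 236 remainder 1
236 ÷ 2 = 118 remainder 0
118 ÷ 2 = 59 remainder 0
59 ÷ 2 = 29 remainder 1
29 ÷ 2 = 14 remainder 1
14 ÷ 2 = 7 remainder 0
7 ÷ 2 = 3 remainder 1
3 ÷ 2 = 1 remainder 1
1 ÷ 2 = 0 remainder 1
Reading remainders bottom-up:
= 1110110011011010


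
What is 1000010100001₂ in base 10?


Positional values:
Bit 0: 1 × 2^0 = 1
Bit 5: 1 × 2^5 = 32
Bit 7: 1 × 2^7 = 128
Bit 12: 1 × 2^12 = 4096
Sum = 1 + 32 + 128 + 4096
= 4257


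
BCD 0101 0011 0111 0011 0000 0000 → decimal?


Each 4-bit group → digit:
  0101 → 5
  0011 → 3
  0111 → 7
  0011 → 3
  0000 → 0
  0000 → 0
= 537300


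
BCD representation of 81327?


Each digit → 4-bit binary:
  8 → 1000
  1 → 0001
  3 → 0011
  2 → 0010
  7 → 0111
= 1000 0001 0011 0010 0111


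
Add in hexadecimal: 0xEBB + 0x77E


Align and add column by column (LSB to MSB, each column mod 16 with carry):
  0EBB
+ 077E
  ----
  col 0: B(11) + E(14) + 0 (carry in) = 25 → 9(9), carry out 1
  col 1: B(11) + 7(7) + 1 (carry in) = 19 → 3(3), carry out 1
  col 2: E(14) + 7(7) + 1 (carry in) = 22 → 6(6), carry out 1
  col 3: 0(0) + 0(0) + 1 (carry in) = 1 → 1(1), carry out 0
Reading digits MSB→LSB: 1639
Strip leading zeros: 1639
= 0x1639


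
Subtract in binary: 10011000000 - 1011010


Align and subtract column by column (LSB to MSB, borrowing when needed):
  10011000000
- 00001011010
  -----------
  col 0: (0 - 0 borrow-in) - 0 → 0 - 0 = 0, borrow out 0
  col 1: (0 - 0 borrow-in) - 1 → borrow from next column: (0+2) - 1 = 1, borrow out 1
  col 2: (0 - 1 borrow-in) - 0 → borrow from next column: (-1+2) - 0 = 1, borrow out 1
  col 3: (0 - 1 borrow-in) - 1 → borrow from next column: (-1+2) - 1 = 0, borrow out 1
  col 4: (0 - 1 borrow-in) - 1 → borrow from next column: (-1+2) - 1 = 0, borrow out 1
  col 5: (0 - 1 borrow-in) - 0 → borrow from next column: (-1+2) - 0 = 1, borrow out 1
  col 6: (1 - 1 borrow-in) - 1 → borrow from next column: (0+2) - 1 = 1, borrow out 1
  col 7: (1 - 1 borrow-in) - 0 → 0 - 0 = 0, borrow out 0
  col 8: (0 - 0 borrow-in) - 0 → 0 - 0 = 0, borrow out 0
  col 9: (0 - 0 borrow-in) - 0 → 0 - 0 = 0, borrow out 0
  col 10: (1 - 0 borrow-in) - 0 → 1 - 0 = 1, borrow out 0
Reading bits MSB→LSB: 10001100110
Strip leading zeros: 10001100110
= 10001100110


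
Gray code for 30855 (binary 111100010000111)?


Binary: 111100010000111
Gray code: G = B XOR (B >> 1)
B >> 1 = 011110001000011
111100010000111 XOR 011110001000011:
  1 XOR 0 = 1
  1 XOR 1 = 0
  1 XOR 1 = 0
  1 XOR 1 = 0
  0 XOR 1 = 1
  0 XOR 0 = 0
  0 XOR 0 = 0
  1 XOR 0 = 1
  0 XOR 1 = 1
  0 XOR 0 = 0
  0 XOR 0 = 0
  0 XOR 0 = 0
  1 XOR 0 = 1
  1 XOR 1 = 0
  1 XOR 1 = 0
= 100010011000100


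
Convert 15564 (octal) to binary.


Each octal digit → 3 binary bits:
  1 = 001
  5 = 101
  5 = 101
  6 = 110
  4 = 100
Concatenate: 001 101 101 110 100
= 001101101110100


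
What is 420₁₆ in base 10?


Positional values:
Position 0: 0 × 16^0 = 0 × 1 = 0
Position 1: 2 × 16^1 = 2 × 16 = 32
Position 2: 4 × 16^2 = 4 × 256 = 1024
Sum = 0 + 32 + 1024
= 1056


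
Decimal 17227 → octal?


Divide by 8 repeatedly:
17227 ÷ 8 = 2153 remainder 3
2153 ÷ 8 = 269 remainder 1
269 ÷ 8 = 33 remainder 5
33 ÷ 8 = 4 remainder 1
4 ÷ 8 = 0 remainder 4
Reading remainders bottom-up:
= 0o41513


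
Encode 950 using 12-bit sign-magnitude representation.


Sign bit: 0 (positive)
Magnitude: 950 = 01110110110
= 001110110110


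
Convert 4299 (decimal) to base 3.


Divide by 3 repeatedly:
4299 ÷ 3 = 1433 remainder 0
1433 ÷ 3 = 477 remainder 2
477 ÷ 3 = 159 remainder 0
159 ÷ 3 = 53 remainder 0
53 ÷ 3 = 17 remainder 2
17 ÷ 3 = 5 remainder 2
5 ÷ 3 = 1 remainder 2
1 ÷ 3 = 0 remainder 1
Reading remainders bottom-up:
= 12220020


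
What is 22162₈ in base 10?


Positional values:
Position 0: 2 × 8^0 = 2
Position 1: 6 × 8^1 = 48
Position 2: 1 × 8^2 = 64
Position 3: 2 × 8^3 = 1024
Position 4: 2 × 8^4 = 8192
Sum = 2 + 48 + 64 + 1024 + 8192
= 9330


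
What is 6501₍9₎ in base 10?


Positional values (base 9):
  1 × 9^0 = 1 × 1 = 1
  0 × 9^1 = 0 × 9 = 0
  5 × 9^2 = 5 × 81 = 405
  6 × 9^3 = 6 × 729 = 4374
Sum = 1 + 0 + 405 + 4374
= 4780


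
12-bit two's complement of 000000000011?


Original: 000000000011
Step 1 - Invert all bits: 111111111100
Step 2 - Add 1: 111111111100 + 1
= 111111111101 (represents -3)


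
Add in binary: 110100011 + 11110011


Align and add column by column (LSB to MSB, carry propagating):
  0110100011
+ 0011110011
  ----------
  col 0: 1 + 1 + 0 (carry in) = 2 → bit 0, carry out 1
  col 1: 1 + 1 + 1 (carry in) = 3 → bit 1, carry out 1
  col 2: 0 + 0 + 1 (carry in) = 1 → bit 1, carry out 0
  col 3: 0 + 0 + 0 (carry in) = 0 → bit 0, carry out 0
  col 4: 0 + 1 + 0 (carry in) = 1 → bit 1, carry out 0
  col 5: 1 + 1 + 0 (carry in) = 2 → bit 0, carry out 1
  col 6: 0 + 1 + 1 (carry in) = 2 → bit 0, carry out 1
  col 7: 1 + 1 + 1 (carry in) = 3 → bit 1, carry out 1
  col 8: 1 + 0 + 1 (carry in) = 2 → bit 0, carry out 1
  col 9: 0 + 0 + 1 (carry in) = 1 → bit 1, carry out 0
Reading bits MSB→LSB: 1010010110
Strip leading zeros: 1010010110
= 1010010110


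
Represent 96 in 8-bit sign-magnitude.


Sign bit: 0 (positive)
Magnitude: 96 = 1100000
= 01100000


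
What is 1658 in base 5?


Divide by 5 repeatedly:
1658 ÷ 5 = 331 remainder 3
331 ÷ 5 = 66 remainder 1
66 ÷ 5 = 13 remainder 1
13 ÷ 5 = 2 remainder 3
2 ÷ 5 = 0 remainder 2
Reading remainders bottom-up:
= 23113


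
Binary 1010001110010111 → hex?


Group into 4-bit nibbles: 1010001110010111
  1010 = A
  0011 = 3
  1001 = 9
  0111 = 7
= 0xA397


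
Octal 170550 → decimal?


Positional values:
Position 0: 0 × 8^0 = 0
Position 1: 5 × 8^1 = 40
Position 2: 5 × 8^2 = 320
Position 3: 0 × 8^3 = 0
Position 4: 7 × 8^4 = 28672
Position 5: 1 × 8^5 = 32768
Sum = 0 + 40 + 320 + 0 + 28672 + 32768
= 61800


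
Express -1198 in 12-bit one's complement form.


Original: 010010101110
Invert all bits:
  bit 0: 0 → 1
  bit 1: 1 → 0
  bit 2: 0 → 1
  bit 3: 0 → 1
  bit 4: 1 → 0
  bit 5: 0 → 1
  bit 6: 1 → 0
  bit 7: 0 → 1
  bit 8: 1 → 0
  bit 9: 1 → 0
  bit 10: 1 → 0
  bit 11: 0 → 1
= 101101010001


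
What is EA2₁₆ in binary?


Each hex digit → 4 binary bits:
  E = 1110
  A = 1010
  2 = 0010
Concatenate: 1110 1010 0010
= 111010100010


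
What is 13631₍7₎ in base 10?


Positional values (base 7):
  1 × 7^0 = 1 × 1 = 1
  3 × 7^1 = 3 × 7 = 21
  6 × 7^2 = 6 × 49 = 294
  3 × 7^3 = 3 × 343 = 1029
  1 × 7^4 = 1 × 2401 = 2401
Sum = 1 + 21 + 294 + 1029 + 2401
= 3746


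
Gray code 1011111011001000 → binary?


Gray code: 1011111011001000
MSB stays the same: 1
Each subsequent bit = prev_binary XOR current_gray:
  B[1] = 1 XOR 0 = 1
  B[2] = 1 XOR 1 = 0
  B[3] = 0 XOR 1 = 1
  B[4] = 1 XOR 1 = 0
  B[5] = 0 XOR 1 = 1
  B[6] = 1 XOR 1 = 0
  B[7] = 0 XOR 0 = 0
  B[8] = 0 XOR 1 = 1
  B[9] = 1 XOR 1 = 0
  B[10] = 0 XOR 0 = 0
  B[11] = 0 XOR 0 = 0
  B[12] = 0 XOR 1 = 1
  B[13] = 1 XOR 0 = 1
  B[14] = 1 XOR 0 = 1
  B[15] = 1 XOR 0 = 1
= 1101010010001111 (54415 decimal)


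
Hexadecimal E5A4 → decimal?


Positional values:
Position 0: 4 × 16^0 = 4 × 1 = 4
Position 1: A × 16^1 = 10 × 16 = 160
Position 2: 5 × 16^2 = 5 × 256 = 1280
Position 3: E × 16^3 = 14 × 4096 = 57344
Sum = 4 + 160 + 1280 + 57344
= 58788


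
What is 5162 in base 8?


Divide by 8 repeatedly:
5162 ÷ 8 = 645 remainder 2
645 ÷ 8 = 80 remainder 5
80 ÷ 8 = 10 remainder 0
10 ÷ 8 = 1 remainder 2
1 ÷ 8 = 0 remainder 1
Reading remainders bottom-up:
= 0o12052


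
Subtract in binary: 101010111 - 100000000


Align and subtract column by column (LSB to MSB, borrowing when needed):
  101010111
- 100000000
  ---------
  col 0: (1 - 0 borrow-in) - 0 → 1 - 0 = 1, borrow out 0
  col 1: (1 - 0 borrow-in) - 0 → 1 - 0 = 1, borrow out 0
  col 2: (1 - 0 borrow-in) - 0 → 1 - 0 = 1, borrow out 0
  col 3: (0 - 0 borrow-in) - 0 → 0 - 0 = 0, borrow out 0
  col 4: (1 - 0 borrow-in) - 0 → 1 - 0 = 1, borrow out 0
  col 5: (0 - 0 borrow-in) - 0 → 0 - 0 = 0, borrow out 0
  col 6: (1 - 0 borrow-in) - 0 → 1 - 0 = 1, borrow out 0
  col 7: (0 - 0 borrow-in) - 0 → 0 - 0 = 0, borrow out 0
  col 8: (1 - 0 borrow-in) - 1 → 1 - 1 = 0, borrow out 0
Reading bits MSB→LSB: 001010111
Strip leading zeros: 1010111
= 1010111


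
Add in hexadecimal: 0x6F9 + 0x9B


Align and add column by column (LSB to MSB, each column mod 16 with carry):
  06F9
+ 009B
  ----
  col 0: 9(9) + B(11) + 0 (carry in) = 20 → 4(4), carry out 1
  col 1: F(15) + 9(9) + 1 (carry in) = 25 → 9(9), carry out 1
  col 2: 6(6) + 0(0) + 1 (carry in) = 7 → 7(7), carry out 0
  col 3: 0(0) + 0(0) + 0 (carry in) = 0 → 0(0), carry out 0
Reading digits MSB→LSB: 0794
Strip leading zeros: 794
= 0x794


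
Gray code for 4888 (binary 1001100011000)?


Binary: 1001100011000
Gray code: G = B XOR (B >> 1)
B >> 1 = 0100110001100
1001100011000 XOR 0100110001100:
  1 XOR 0 = 1
  0 XOR 1 = 1
  0 XOR 0 = 0
  1 XOR 0 = 1
  1 XOR 1 = 0
  0 XOR 1 = 1
  0 XOR 0 = 0
  0 XOR 0 = 0
  1 XOR 0 = 1
  1 XOR 1 = 0
  0 XOR 1 = 1
  0 XOR 0 = 0
  0 XOR 0 = 0
= 1101010010100


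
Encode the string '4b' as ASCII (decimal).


String: '4b'  (2 characters)
Per-character ASCII lookup:
  '4': digits start at 48: '4' = 48 + 4 = 52
  'b': lowercase starts at 97: 'b' = 97 + 1 = 98
= 52 98


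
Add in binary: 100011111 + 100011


Align and add column by column (LSB to MSB, carry propagating):
  0100011111
+ 0000100011
  ----------
  col 0: 1 + 1 + 0 (carry in) = 2 → bit 0, carry out 1
  col 1: 1 + 1 + 1 (carry in) = 3 → bit 1, carry out 1
  col 2: 1 + 0 + 1 (carry in) = 2 → bit 0, carry out 1
  col 3: 1 + 0 + 1 (carry in) = 2 → bit 0, carry out 1
  col 4: 1 + 0 + 1 (carry in) = 2 → bit 0, carry out 1
  col 5: 0 + 1 + 1 (carry in) = 2 → bit 0, carry out 1
  col 6: 0 + 0 + 1 (carry in) = 1 → bit 1, carry out 0
  col 7: 0 + 0 + 0 (carry in) = 0 → bit 0, carry out 0
  col 8: 1 + 0 + 0 (carry in) = 1 → bit 1, carry out 0
  col 9: 0 + 0 + 0 (carry in) = 0 → bit 0, carry out 0
Reading bits MSB→LSB: 0101000010
Strip leading zeros: 101000010
= 101000010
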